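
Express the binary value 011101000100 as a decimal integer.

Sum of powers of 2 for each 1-bit:
2^2 + 2^6 + 2^8 + 2^9 + 2^10
= 4 + 64 + 256 + 512 + 1024
= 1860



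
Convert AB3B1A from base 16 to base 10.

Expand by place value (powers of 16):
Digit values: A = 10, B = 11
AB3B1A = 10 × 16^5 + 11 × 16^4 + 3 × 16^3 + 11 × 16^2 + 1 × 16^1 + 10 × 16^0
= 10 × 1048576 + 11 × 65536 + 3 × 4096 + 11 × 256 + 1 × 16 + 10 × 1
= 10485760 + 720896 + 12288 + 2816 + 16 + 10
= 11221786



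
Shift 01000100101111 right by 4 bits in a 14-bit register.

Original: 01000100101111 (decimal 4399)
Shift right by 4 positions
Drop the 4 low bits; fill with zeros on the left
Result: 00000100010010 (decimal 274)
Equivalent: 4399 >> 4 = 4399 ÷ 2^4 = 274



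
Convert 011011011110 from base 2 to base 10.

Sum of powers of 2 for each 1-bit:
2^1 + 2^2 + 2^3 + 2^4 + 2^6 + 2^7 + 2^9 + 2^10
= 2 + 4 + 8 + 16 + 64 + 128 + 512 + 1024
= 1758



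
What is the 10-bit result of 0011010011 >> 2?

Original: 0011010011 (decimal 211)
Shift right by 2 positions
Drop the 2 low bits; fill with zeros on the left
Result: 0000110100 (decimal 52)
Equivalent: 211 >> 2 = 211 ÷ 2^2 = 52



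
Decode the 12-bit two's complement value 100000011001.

Binary: 100000011001
Sign bit: 1 (negative)
Invert: 011111100110
Add 1:  011111100111
Magnitude: 011111100111 = 1024 + 512 + 256 + 128 + 64 + 32 + 4 + 2 + 1 = 2023
Value: -2023



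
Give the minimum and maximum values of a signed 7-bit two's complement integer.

For 7-bit two's complement:
Minimum: -2^6 = -64
Maximum: 2^6 - 1 = 63



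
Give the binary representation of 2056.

Using repeated division by 2:
2056 ÷ 2 = 1028 remainder 0
1028 ÷ 2 = 514 remainder 0
514 ÷ 2 = 257 remainder 0
257 ÷ 2 = 128 remainder 1
128 ÷ 2 = 64 remainder 0
64 ÷ 2 = 32 remainder 0
32 ÷ 2 = 16 remainder 0
16 ÷ 2 = 8 remainder 0
8 ÷ 2 = 4 remainder 0
4 ÷ 2 = 2 remainder 0
2 ÷ 2 = 1 remainder 0
1 ÷ 2 = 0 remainder 1
Reading remainders bottom to top: 100000001000



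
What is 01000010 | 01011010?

OR: 1 when either bit is 1
  01000010
| 01011010
----------
  01011010
Decimal: 66 | 90 = 90



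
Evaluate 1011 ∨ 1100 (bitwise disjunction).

OR: 1 when either bit is 1
  1011
| 1100
------
  1111
Decimal: 11 | 12 = 15



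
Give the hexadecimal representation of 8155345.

Using repeated division by 16 (digits 10–15 are A–F):
8155345 ÷ 16 = 509709 remainder 1
509709 ÷ 16 = 31856 remainder 13 (D)
31856 ÷ 16 = 1991 remainder 0
1991 ÷ 16 = 124 remainder 7
124 ÷ 16 = 7 remainder 12 (C)
7 ÷ 16 = 0 remainder 7
Reading remainders bottom to top: 7C70D1



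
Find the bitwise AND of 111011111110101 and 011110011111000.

AND: 1 only when both bits are 1
  111011111110101
& 011110011111000
-----------------
  011010011110000
Decimal: 30709 & 15608 = 13552



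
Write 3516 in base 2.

Using repeated division by 2:
3516 ÷ 2 = 1758 remainder 0
1758 ÷ 2 = 879 remainder 0
879 ÷ 2 = 439 remainder 1
439 ÷ 2 = 219 remainder 1
219 ÷ 2 = 109 remainder 1
109 ÷ 2 = 54 remainder 1
54 ÷ 2 = 27 remainder 0
27 ÷ 2 = 13 remainder 1
13 ÷ 2 = 6 remainder 1
6 ÷ 2 = 3 remainder 0
3 ÷ 2 = 1 remainder 1
1 ÷ 2 = 0 remainder 1
Reading remainders bottom to top: 110110111100



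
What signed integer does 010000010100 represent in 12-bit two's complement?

Binary: 010000010100
Sign bit: 0 (non-negative)
Read directly as an unsigned value:
010000010100 = 1024 + 16 + 4 = 1044
Value: 1044



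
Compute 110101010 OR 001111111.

OR: 1 when either bit is 1
  110101010
| 001111111
-----------
  111111111
Decimal: 426 | 127 = 511



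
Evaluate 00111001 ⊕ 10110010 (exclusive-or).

XOR: 1 when bits differ
  00111001
^ 10110010
----------
  10001011
Decimal: 57 ^ 178 = 139



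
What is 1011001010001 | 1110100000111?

OR: 1 when either bit is 1
  1011001010001
| 1110100000111
---------------
  1111101010111
Decimal: 5713 | 7431 = 8023



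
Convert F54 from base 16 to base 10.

Expand by place value (powers of 16):
Digit values: F = 15
F54 = 15 × 16^2 + 5 × 16^1 + 4 × 16^0
= 15 × 256 + 5 × 16 + 4 × 1
= 3840 + 80 + 4
= 3924



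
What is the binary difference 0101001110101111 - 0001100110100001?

Method 1 - Direct subtraction (column by column from the right: bit − bit − borrow-in; if negative, add 2 and borrow 1 from the next column):
borrow: 0111000000000000
        0101001110101111
-       0001100110100001
------------------------
        0011101000001110

Method 2 - Add two's complement:
Two's complement of 0001100110100001: invert → 1110011001011110, add 1 → 1110011001011111
  0101001110101111
+ 1110011001011111
------------------
 10011101000001110  (end carry out of the top bit = 1)
Discarding the end carry: 0011101000001110
Decimal check:
  0101001110101111 = 16384 + 4096 + 512 + 256 + 128 + 32 + 8 + 4 + 2 + 1 = 21423
  0001100110100001 = 4096 + 2048 + 256 + 128 + 32 + 1 = 6561
  21423 - 6561 = 14862, and 0011101000001110 = 8192 + 4096 + 2048 + 512 + 8 + 4 + 2 = 14862 ✓



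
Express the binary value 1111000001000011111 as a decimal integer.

Sum of powers of 2 for each 1-bit:
2^0 + 2^1 + 2^2 + 2^3 + 2^4 + 2^9 + 2^15 + 2^16 + 2^17 + 2^18
= 1 + 2 + 4 + 8 + 16 + 512 + 32768 + 65536 + 131072 + 262144
= 492063



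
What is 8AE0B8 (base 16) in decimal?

Expand by place value (powers of 16):
Digit values: A = 10, E = 14, B = 11
8AE0B8 = 8 × 16^5 + 10 × 16^4 + 14 × 16^3 + 0 × 16^2 + 11 × 16^1 + 8 × 16^0
= 8 × 1048576 + 10 × 65536 + 14 × 4096 + 0 × 256 + 11 × 16 + 8 × 1
= 8388608 + 655360 + 57344 + 0 + 176 + 8
= 9101496



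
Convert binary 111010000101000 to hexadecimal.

Group into 4-bit nibbles from right:
  0111 = 7
  0100 = 4
  0010 = 2
  1000 = 8
Result: 7428



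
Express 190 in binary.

Using repeated division by 2:
190 ÷ 2 = 95 remainder 0
95 ÷ 2 = 47 remainder 1
47 ÷ 2 = 23 remainder 1
23 ÷ 2 = 11 remainder 1
11 ÷ 2 = 5 remainder 1
5 ÷ 2 = 2 remainder 1
2 ÷ 2 = 1 remainder 0
1 ÷ 2 = 0 remainder 1
Reading remainders bottom to top: 10111110



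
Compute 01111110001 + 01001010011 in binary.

Add column by column from the right: bit + bit + carry-in; write the sum mod 2, carry 1 when the sum is 2 or 3.
carry:  11111100110
        01111110001
+       01001010011
-------------------
       011001000100
(the carry out of the leftmost column, 0, becomes the leading bit)
Decimal check:
  01111110001 = 512 + 256 + 128 + 64 + 32 + 16 + 1 = 1009
  01001010011 = 512 + 64 + 16 + 2 + 1 = 595
  1009 + 595 = 1604, and 011001000100 = 1024 + 512 + 64 + 4 = 1604 ✓



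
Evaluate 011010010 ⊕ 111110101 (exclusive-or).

XOR: 1 when bits differ
  011010010
^ 111110101
-----------
  100100111
Decimal: 210 ^ 501 = 295



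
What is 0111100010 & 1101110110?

AND: 1 only when both bits are 1
  0111100010
& 1101110110
------------
  0101100010
Decimal: 482 & 886 = 354



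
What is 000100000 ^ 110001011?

XOR: 1 when bits differ
  000100000
^ 110001011
-----------
  110101011
Decimal: 32 ^ 395 = 427



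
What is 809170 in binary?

Using repeated division by 2:
809170 ÷ 2 = 404585 remainder 0
404585 ÷ 2 = 202292 remainder 1
202292 ÷ 2 = 101146 remainder 0
101146 ÷ 2 = 50573 remainder 0
50573 ÷ 2 = 25286 remainder 1
25286 ÷ 2 = 12643 remainder 0
12643 ÷ 2 = 6321 remainder 1
6321 ÷ 2 = 3160 remainder 1
3160 ÷ 2 = 1580 remainder 0
1580 ÷ 2 = 790 remainder 0
790 ÷ 2 = 395 remainder 0
395 ÷ 2 = 197 remainder 1
197 ÷ 2 = 98 remainder 1
98 ÷ 2 = 49 remainder 0
49 ÷ 2 = 24 remainder 1
24 ÷ 2 = 12 remainder 0
12 ÷ 2 = 6 remainder 0
6 ÷ 2 = 3 remainder 0
3 ÷ 2 = 1 remainder 1
1 ÷ 2 = 0 remainder 1
Reading remainders bottom to top: 11000101100011010010



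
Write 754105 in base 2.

Using repeated division by 2:
754105 ÷ 2 = 377052 remainder 1
377052 ÷ 2 = 188526 remainder 0
188526 ÷ 2 = 94263 remainder 0
94263 ÷ 2 = 47131 remainder 1
47131 ÷ 2 = 23565 remainder 1
23565 ÷ 2 = 11782 remainder 1
11782 ÷ 2 = 5891 remainder 0
5891 ÷ 2 = 2945 remainder 1
2945 ÷ 2 = 1472 remainder 1
1472 ÷ 2 = 736 remainder 0
736 ÷ 2 = 368 remainder 0
368 ÷ 2 = 184 remainder 0
184 ÷ 2 = 92 remainder 0
92 ÷ 2 = 46 remainder 0
46 ÷ 2 = 23 remainder 0
23 ÷ 2 = 11 remainder 1
11 ÷ 2 = 5 remainder 1
5 ÷ 2 = 2 remainder 1
2 ÷ 2 = 1 remainder 0
1 ÷ 2 = 0 remainder 1
Reading remainders bottom to top: 10111000000110111001



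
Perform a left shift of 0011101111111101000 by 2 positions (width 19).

Original: 0011101111111101000 (decimal 122856)
Shift left by 2 positions
Append 2 zeros on the right
Result: 1110111111110100000 (decimal 491424)
Equivalent: 122856 << 2 = 122856 × 2^2 = 491424



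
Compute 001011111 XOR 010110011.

XOR: 1 when bits differ
  001011111
^ 010110011
-----------
  011101100
Decimal: 95 ^ 179 = 236



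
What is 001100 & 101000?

AND: 1 only when both bits are 1
  001100
& 101000
--------
  001000
Decimal: 12 & 40 = 8



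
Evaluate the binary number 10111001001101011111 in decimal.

Sum of powers of 2 for each 1-bit:
2^0 + 2^1 + 2^2 + 2^3 + 2^4 + 2^6 + 2^8 + 2^9 + 2^12 + 2^15 + 2^16 + 2^17 + 2^19
= 1 + 2 + 4 + 8 + 16 + 64 + 256 + 512 + 4096 + 32768 + 65536 + 131072 + 524288
= 758623



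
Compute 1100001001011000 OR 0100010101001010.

OR: 1 when either bit is 1
  1100001001011000
| 0100010101001010
------------------
  1100011101011010
Decimal: 49752 | 17738 = 51034



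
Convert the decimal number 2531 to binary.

Using repeated division by 2:
2531 ÷ 2 = 1265 remainder 1
1265 ÷ 2 = 632 remainder 1
632 ÷ 2 = 316 remainder 0
316 ÷ 2 = 158 remainder 0
158 ÷ 2 = 79 remainder 0
79 ÷ 2 = 39 remainder 1
39 ÷ 2 = 19 remainder 1
19 ÷ 2 = 9 remainder 1
9 ÷ 2 = 4 remainder 1
4 ÷ 2 = 2 remainder 0
2 ÷ 2 = 1 remainder 0
1 ÷ 2 = 0 remainder 1
Reading remainders bottom to top: 100111100011



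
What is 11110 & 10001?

AND: 1 only when both bits are 1
  11110
& 10001
-------
  10000
Decimal: 30 & 17 = 16



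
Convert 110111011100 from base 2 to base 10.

Sum of powers of 2 for each 1-bit:
2^2 + 2^3 + 2^4 + 2^6 + 2^7 + 2^8 + 2^10 + 2^11
= 4 + 8 + 16 + 64 + 128 + 256 + 1024 + 2048
= 3548



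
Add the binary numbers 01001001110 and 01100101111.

Add column by column from the right: bit + bit + carry-in; write the sum mod 2, carry 1 when the sum is 2 or 3.
carry:  10000011100
        01001001110
+       01100101111
-------------------
       010101111101
(the carry out of the leftmost column, 0, becomes the leading bit)
Decimal check:
  01001001110 = 512 + 64 + 8 + 4 + 2 = 590
  01100101111 = 512 + 256 + 32 + 8 + 4 + 2 + 1 = 815
  590 + 815 = 1405, and 010101111101 = 1024 + 256 + 64 + 32 + 16 + 8 + 4 + 1 = 1405 ✓



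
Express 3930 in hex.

Using repeated division by 16 (digits 10–15 are A–F):
3930 ÷ 16 = 245 remainder 10 (A)
245 ÷ 16 = 15 remainder 5
15 ÷ 16 = 0 remainder 15 (F)
Reading remainders bottom to top: F5A



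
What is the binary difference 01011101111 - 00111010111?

Method 1 - Direct subtraction (column by column from the right: bit − bit − borrow-in; if negative, add 2 and borrow 1 from the next column):
borrow: 01000100000
        01011101111
-       00111010111
-------------------
        00100011000

Method 2 - Add two's complement:
Two's complement of 00111010111: invert → 11000101000, add 1 → 11000101001
  01011101111
+ 11000101001
-------------
 100100011000  (end carry out of the top bit = 1)
Discarding the end carry: 00100011000
Decimal check:
  01011101111 = 512 + 128 + 64 + 32 + 8 + 4 + 2 + 1 = 751
  00111010111 = 256 + 128 + 64 + 16 + 4 + 2 + 1 = 471
  751 - 471 = 280, and 00100011000 = 256 + 16 + 8 = 280 ✓



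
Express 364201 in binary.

Using repeated division by 2:
364201 ÷ 2 = 182100 remainder 1
182100 ÷ 2 = 91050 remainder 0
91050 ÷ 2 = 45525 remainder 0
45525 ÷ 2 = 22762 remainder 1
22762 ÷ 2 = 11381 remainder 0
11381 ÷ 2 = 5690 remainder 1
5690 ÷ 2 = 2845 remainder 0
2845 ÷ 2 = 1422 remainder 1
1422 ÷ 2 = 711 remainder 0
711 ÷ 2 = 355 remainder 1
355 ÷ 2 = 177 remainder 1
177 ÷ 2 = 88 remainder 1
88 ÷ 2 = 44 remainder 0
44 ÷ 2 = 22 remainder 0
22 ÷ 2 = 11 remainder 0
11 ÷ 2 = 5 remainder 1
5 ÷ 2 = 2 remainder 1
2 ÷ 2 = 1 remainder 0
1 ÷ 2 = 0 remainder 1
Reading remainders bottom to top: 1011000111010101001



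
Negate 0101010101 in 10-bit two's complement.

Original: 0101010101
Step 1 - Invert all bits: 1010101010
Step 2 - Add 1: 1010101011
Verification: 0101010101 + 1010101011 = 10000000000; discarding the end carry (carry out of the top bit) leaves the 10-bit value 0000000000, as required for x + (-x)



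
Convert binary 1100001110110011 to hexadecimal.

Group into 4-bit nibbles from right:
  1100 = C
  0011 = 3
  1011 = B
  0011 = 3
Result: C3B3



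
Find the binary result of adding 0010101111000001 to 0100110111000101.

Add column by column from the right: bit + bit + carry-in; write the sum mod 2, carry 1 when the sum is 2 or 3.
carry:  0001111110000010
        0010101111000001
+       0100110111000101
------------------------
       00111100110000110
(the carry out of the leftmost column, 0, becomes the leading bit)
Decimal check:
  0010101111000001 = 8192 + 2048 + 512 + 256 + 128 + 64 + 1 = 11201
  0100110111000101 = 16384 + 2048 + 1024 + 256 + 128 + 64 + 4 + 1 = 19909
  11201 + 19909 = 31110, and 00111100110000110 = 16384 + 8192 + 4096 + 2048 + 256 + 128 + 4 + 2 = 31110 ✓



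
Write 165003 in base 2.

Using repeated division by 2:
165003 ÷ 2 = 82501 remainder 1
82501 ÷ 2 = 41250 remainder 1
41250 ÷ 2 = 20625 remainder 0
20625 ÷ 2 = 10312 remainder 1
10312 ÷ 2 = 5156 remainder 0
5156 ÷ 2 = 2578 remainder 0
2578 ÷ 2 = 1289 remainder 0
1289 ÷ 2 = 644 remainder 1
644 ÷ 2 = 322 remainder 0
322 ÷ 2 = 161 remainder 0
161 ÷ 2 = 80 remainder 1
80 ÷ 2 = 40 remainder 0
40 ÷ 2 = 20 remainder 0
20 ÷ 2 = 10 remainder 0
10 ÷ 2 = 5 remainder 0
5 ÷ 2 = 2 remainder 1
2 ÷ 2 = 1 remainder 0
1 ÷ 2 = 0 remainder 1
Reading remainders bottom to top: 101000010010001011



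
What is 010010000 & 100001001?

AND: 1 only when both bits are 1
  010010000
& 100001001
-----------
  000000000
Decimal: 144 & 265 = 0



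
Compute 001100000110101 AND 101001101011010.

AND: 1 only when both bits are 1
  001100000110101
& 101001101011010
-----------------
  001000000010000
Decimal: 6197 & 21338 = 4112



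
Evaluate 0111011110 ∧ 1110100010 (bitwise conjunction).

AND: 1 only when both bits are 1
  0111011110
& 1110100010
------------
  0110000010
Decimal: 478 & 930 = 386



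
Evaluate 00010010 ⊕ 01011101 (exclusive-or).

XOR: 1 when bits differ
  00010010
^ 01011101
----------
  01001111
Decimal: 18 ^ 93 = 79



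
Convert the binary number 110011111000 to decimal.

Sum of powers of 2 for each 1-bit:
2^3 + 2^4 + 2^5 + 2^6 + 2^7 + 2^10 + 2^11
= 8 + 16 + 32 + 64 + 128 + 1024 + 2048
= 3320



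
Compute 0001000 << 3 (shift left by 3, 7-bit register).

Original: 0001000 (decimal 8)
Shift left by 3 positions
Append 3 zeros on the right
Result: 1000000 (decimal 64)
Equivalent: 8 << 3 = 8 × 2^3 = 64



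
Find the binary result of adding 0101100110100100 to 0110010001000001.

Add column by column from the right: bit + bit + carry-in; write the sum mod 2, carry 1 when the sum is 2 or 3.
carry:  1000000000000000
        0101100110100100
+       0110010001000001
------------------------
       01011110111100101
(the carry out of the leftmost column, 0, becomes the leading bit)
Decimal check:
  0101100110100100 = 16384 + 4096 + 2048 + 256 + 128 + 32 + 4 = 22948
  0110010001000001 = 16384 + 8192 + 1024 + 64 + 1 = 25665
  22948 + 25665 = 48613, and 01011110111100101 = 32768 + 8192 + 4096 + 2048 + 1024 + 256 + 128 + 64 + 32 + 4 + 1 = 48613 ✓



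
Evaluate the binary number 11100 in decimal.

Sum of powers of 2 for each 1-bit:
2^2 + 2^3 + 2^4
= 4 + 8 + 16
= 28



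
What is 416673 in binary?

Using repeated division by 2:
416673 ÷ 2 = 208336 remainder 1
208336 ÷ 2 = 104168 remainder 0
104168 ÷ 2 = 52084 remainder 0
52084 ÷ 2 = 26042 remainder 0
26042 ÷ 2 = 13021 remainder 0
13021 ÷ 2 = 6510 remainder 1
6510 ÷ 2 = 3255 remainder 0
3255 ÷ 2 = 1627 remainder 1
1627 ÷ 2 = 813 remainder 1
813 ÷ 2 = 406 remainder 1
406 ÷ 2 = 203 remainder 0
203 ÷ 2 = 101 remainder 1
101 ÷ 2 = 50 remainder 1
50 ÷ 2 = 25 remainder 0
25 ÷ 2 = 12 remainder 1
12 ÷ 2 = 6 remainder 0
6 ÷ 2 = 3 remainder 0
3 ÷ 2 = 1 remainder 1
1 ÷ 2 = 0 remainder 1
Reading remainders bottom to top: 1100101101110100001



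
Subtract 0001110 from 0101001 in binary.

Method 1 - Direct subtraction (column by column from the right: bit − bit − borrow-in; if negative, add 2 and borrow 1 from the next column):
borrow: 0111100
        0101001
-       0001110
---------------
        0011011

Method 2 - Add two's complement:
Two's complement of 0001110: invert → 1110001, add 1 → 1110010
  0101001
+ 1110010
---------
 10011011  (end carry out of the top bit = 1)
Discarding the end carry: 0011011
Decimal check:
  0101001 = 32 + 8 + 1 = 41
  0001110 = 8 + 4 + 2 = 14
  41 - 14 = 27, and 0011011 = 16 + 8 + 2 + 1 = 27 ✓



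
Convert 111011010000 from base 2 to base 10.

Sum of powers of 2 for each 1-bit:
2^4 + 2^6 + 2^7 + 2^9 + 2^10 + 2^11
= 16 + 64 + 128 + 512 + 1024 + 2048
= 3792



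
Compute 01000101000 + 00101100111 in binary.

Add column by column from the right: bit + bit + carry-in; write the sum mod 2, carry 1 when the sum is 2 or 3.
carry:  00011000000
        01000101000
+       00101100111
-------------------
       001110001111
(the carry out of the leftmost column, 0, becomes the leading bit)
Decimal check:
  01000101000 = 512 + 32 + 8 = 552
  00101100111 = 256 + 64 + 32 + 4 + 2 + 1 = 359
  552 + 359 = 911, and 001110001111 = 512 + 256 + 128 + 8 + 4 + 2 + 1 = 911 ✓



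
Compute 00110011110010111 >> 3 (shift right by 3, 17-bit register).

Original: 00110011110010111 (decimal 26519)
Shift right by 3 positions
Drop the 3 low bits; fill with zeros on the left
Result: 00000110011110010 (decimal 3314)
Equivalent: 26519 >> 3 = 26519 ÷ 2^3 = 3314



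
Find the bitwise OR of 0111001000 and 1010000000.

OR: 1 when either bit is 1
  0111001000
| 1010000000
------------
  1111001000
Decimal: 456 | 640 = 968



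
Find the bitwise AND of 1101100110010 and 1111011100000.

AND: 1 only when both bits are 1
  1101100110010
& 1111011100000
---------------
  1101000100000
Decimal: 6962 & 7904 = 6688



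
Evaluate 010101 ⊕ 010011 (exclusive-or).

XOR: 1 when bits differ
  010101
^ 010011
--------
  000110
Decimal: 21 ^ 19 = 6



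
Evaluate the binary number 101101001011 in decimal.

Sum of powers of 2 for each 1-bit:
2^0 + 2^1 + 2^3 + 2^6 + 2^8 + 2^9 + 2^11
= 1 + 2 + 8 + 64 + 256 + 512 + 2048
= 2891



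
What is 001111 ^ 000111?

XOR: 1 when bits differ
  001111
^ 000111
--------
  001000
Decimal: 15 ^ 7 = 8



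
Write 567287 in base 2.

Using repeated division by 2:
567287 ÷ 2 = 283643 remainder 1
283643 ÷ 2 = 141821 remainder 1
141821 ÷ 2 = 70910 remainder 1
70910 ÷ 2 = 35455 remainder 0
35455 ÷ 2 = 17727 remainder 1
17727 ÷ 2 = 8863 remainder 1
8863 ÷ 2 = 4431 remainder 1
4431 ÷ 2 = 2215 remainder 1
2215 ÷ 2 = 1107 remainder 1
1107 ÷ 2 = 553 remainder 1
553 ÷ 2 = 276 remainder 1
276 ÷ 2 = 138 remainder 0
138 ÷ 2 = 69 remainder 0
69 ÷ 2 = 34 remainder 1
34 ÷ 2 = 17 remainder 0
17 ÷ 2 = 8 remainder 1
8 ÷ 2 = 4 remainder 0
4 ÷ 2 = 2 remainder 0
2 ÷ 2 = 1 remainder 0
1 ÷ 2 = 0 remainder 1
Reading remainders bottom to top: 10001010011111110111



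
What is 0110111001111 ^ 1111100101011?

XOR: 1 when bits differ
  0110111001111
^ 1111100101011
---------------
  1001011100100
Decimal: 3535 ^ 7979 = 4836



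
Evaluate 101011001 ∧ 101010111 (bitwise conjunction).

AND: 1 only when both bits are 1
  101011001
& 101010111
-----------
  101010001
Decimal: 345 & 343 = 337



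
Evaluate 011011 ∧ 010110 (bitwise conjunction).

AND: 1 only when both bits are 1
  011011
& 010110
--------
  010010
Decimal: 27 & 22 = 18



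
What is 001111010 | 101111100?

OR: 1 when either bit is 1
  001111010
| 101111100
-----------
  101111110
Decimal: 122 | 380 = 382



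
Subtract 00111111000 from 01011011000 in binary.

Method 1 - Direct subtraction (column by column from the right: bit − bit − borrow-in; if negative, add 2 and borrow 1 from the next column):
borrow: 01111000000
        01011011000
-       00111111000
-------------------
        00011100000

Method 2 - Add two's complement:
Two's complement of 00111111000: invert → 11000000111, add 1 → 11000001000
  01011011000
+ 11000001000
-------------
 100011100000  (end carry out of the top bit = 1)
Discarding the end carry: 00011100000
Decimal check:
  01011011000 = 512 + 128 + 64 + 16 + 8 = 728
  00111111000 = 256 + 128 + 64 + 32 + 16 + 8 = 504
  728 - 504 = 224, and 00011100000 = 128 + 64 + 32 = 224 ✓



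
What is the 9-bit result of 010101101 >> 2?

Original: 010101101 (decimal 173)
Shift right by 2 positions
Drop the 2 low bits; fill with zeros on the left
Result: 000101011 (decimal 43)
Equivalent: 173 >> 2 = 173 ÷ 2^2 = 43



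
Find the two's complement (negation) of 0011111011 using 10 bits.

Original: 0011111011
Step 1 - Invert all bits: 1100000100
Step 2 - Add 1: 1100000101
Verification: 0011111011 + 1100000101 = 10000000000; discarding the end carry (carry out of the top bit) leaves the 10-bit value 0000000000, as required for x + (-x)



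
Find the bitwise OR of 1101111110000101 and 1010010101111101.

OR: 1 when either bit is 1
  1101111110000101
| 1010010101111101
------------------
  1111111111111101
Decimal: 57221 | 42365 = 65533



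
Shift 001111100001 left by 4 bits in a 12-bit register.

Original: 001111100001 (decimal 993)
Shift left by 4 positions
Append 4 zeros on the right and drop the 4 high bits that overflow the 12-bit width
Result: 111000010000 (decimal 3600)
Equivalent: 993 << 4 = 993 × 2^4 = 15888, truncated to 12 bits = 3600



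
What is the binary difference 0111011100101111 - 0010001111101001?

Method 1 - Direct subtraction (column by column from the right: bit − bit − borrow-in; if negative, add 2 and borrow 1 from the next column):
borrow: 0000011110000000
        0111011100101111
-       0010001111101001
------------------------
        0101001101000110

Method 2 - Add two's complement:
Two's complement of 0010001111101001: invert → 1101110000010110, add 1 → 1101110000010111
  0111011100101111
+ 1101110000010111
------------------
 10101001101000110  (end carry out of the top bit = 1)
Discarding the end carry: 0101001101000110
Decimal check:
  0111011100101111 = 16384 + 8192 + 4096 + 1024 + 512 + 256 + 32 + 8 + 4 + 2 + 1 = 30511
  0010001111101001 = 8192 + 512 + 256 + 128 + 64 + 32 + 8 + 1 = 9193
  30511 - 9193 = 21318, and 0101001101000110 = 16384 + 4096 + 512 + 256 + 64 + 4 + 2 = 21318 ✓



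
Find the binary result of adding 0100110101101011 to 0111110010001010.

Add column by column from the right: bit + bit + carry-in; write the sum mod 2, carry 1 when the sum is 2 or 3.
carry:  1111100000010100
        0100110101101011
+       0111110010001010
------------------------
       01100100111110101
(the carry out of the leftmost column, 0, becomes the leading bit)
Decimal check:
  0100110101101011 = 16384 + 2048 + 1024 + 256 + 64 + 32 + 8 + 2 + 1 = 19819
  0111110010001010 = 16384 + 8192 + 4096 + 2048 + 1024 + 128 + 8 + 2 = 31882
  19819 + 31882 = 51701, and 01100100111110101 = 32768 + 16384 + 2048 + 256 + 128 + 64 + 32 + 16 + 4 + 1 = 51701 ✓



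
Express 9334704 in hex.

Using repeated division by 16 (digits 10–15 are A–F):
9334704 ÷ 16 = 583419 remainder 0
583419 ÷ 16 = 36463 remainder 11 (B)
36463 ÷ 16 = 2278 remainder 15 (F)
2278 ÷ 16 = 142 remainder 6
142 ÷ 16 = 8 remainder 14 (E)
8 ÷ 16 = 0 remainder 8
Reading remainders bottom to top: 8E6FB0



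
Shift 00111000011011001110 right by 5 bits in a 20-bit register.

Original: 00111000011011001110 (decimal 231118)
Shift right by 5 positions
Drop the 5 low bits; fill with zeros on the left
Result: 00000001110000110110 (decimal 7222)
Equivalent: 231118 >> 5 = 231118 ÷ 2^5 = 7222



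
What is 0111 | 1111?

OR: 1 when either bit is 1
  0111
| 1111
------
  1111
Decimal: 7 | 15 = 15



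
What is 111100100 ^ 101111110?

XOR: 1 when bits differ
  111100100
^ 101111110
-----------
  010011010
Decimal: 484 ^ 382 = 154



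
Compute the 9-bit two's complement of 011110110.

Original: 011110110
Step 1 - Invert all bits: 100001001
Step 2 - Add 1: 100001010
Verification: 011110110 + 100001010 = 1000000000; discarding the end carry (carry out of the top bit) leaves the 9-bit value 000000000, as required for x + (-x)



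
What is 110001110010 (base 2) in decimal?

Sum of powers of 2 for each 1-bit:
2^1 + 2^4 + 2^5 + 2^6 + 2^10 + 2^11
= 2 + 16 + 32 + 64 + 1024 + 2048
= 3186



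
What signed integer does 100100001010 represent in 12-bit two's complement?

Binary: 100100001010
Sign bit: 1 (negative)
Invert: 011011110101
Add 1:  011011110110
Magnitude: 011011110110 = 1024 + 512 + 128 + 64 + 32 + 16 + 4 + 2 = 1782
Value: -1782



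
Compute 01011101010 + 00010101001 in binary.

Add column by column from the right: bit + bit + carry-in; write the sum mod 2, carry 1 when the sum is 2 or 3.
carry:  00111010000
        01011101010
+       00010101001
-------------------
       001110010011
(the carry out of the leftmost column, 0, becomes the leading bit)
Decimal check:
  01011101010 = 512 + 128 + 64 + 32 + 8 + 2 = 746
  00010101001 = 128 + 32 + 8 + 1 = 169
  746 + 169 = 915, and 001110010011 = 512 + 256 + 128 + 16 + 2 + 1 = 915 ✓



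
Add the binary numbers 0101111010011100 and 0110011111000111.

Add column by column from the right: bit + bit + carry-in; write the sum mod 2, carry 1 when the sum is 2 or 3.
carry:  1111111100111000
        0101111010011100
+       0110011111000111
------------------------
       01100011001100011
(the carry out of the leftmost column, 0, becomes the leading bit)
Decimal check:
  0101111010011100 = 16384 + 4096 + 2048 + 1024 + 512 + 128 + 16 + 8 + 4 = 24220
  0110011111000111 = 16384 + 8192 + 1024 + 512 + 256 + 128 + 64 + 4 + 2 + 1 = 26567
  24220 + 26567 = 50787, and 01100011001100011 = 32768 + 16384 + 1024 + 512 + 64 + 32 + 2 + 1 = 50787 ✓



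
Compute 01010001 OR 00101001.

OR: 1 when either bit is 1
  01010001
| 00101001
----------
  01111001
Decimal: 81 | 41 = 121



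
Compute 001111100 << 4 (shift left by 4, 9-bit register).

Original: 001111100 (decimal 124)
Shift left by 4 positions
Append 4 zeros on the right and drop the 4 high bits that overflow the 9-bit width
Result: 111000000 (decimal 448)
Equivalent: 124 << 4 = 124 × 2^4 = 1984, truncated to 9 bits = 448



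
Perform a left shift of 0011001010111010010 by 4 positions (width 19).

Original: 0011001010111010010 (decimal 103890)
Shift left by 4 positions
Append 4 zeros on the right and drop the 4 high bits that overflow the 19-bit width
Result: 0010101110100100000 (decimal 89376)
Equivalent: 103890 << 4 = 103890 × 2^4 = 1662240, truncated to 19 bits = 89376



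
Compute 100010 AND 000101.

AND: 1 only when both bits are 1
  100010
& 000101
--------
  000000
Decimal: 34 & 5 = 0



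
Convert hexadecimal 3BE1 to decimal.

Expand by place value (powers of 16):
Digit values: B = 11, E = 14
3BE1 = 3 × 16^3 + 11 × 16^2 + 14 × 16^1 + 1 × 16^0
= 3 × 4096 + 11 × 256 + 14 × 16 + 1 × 1
= 12288 + 2816 + 224 + 1
= 15329



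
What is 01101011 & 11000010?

AND: 1 only when both bits are 1
  01101011
& 11000010
----------
  01000010
Decimal: 107 & 194 = 66



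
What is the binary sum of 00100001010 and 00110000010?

Add column by column from the right: bit + bit + carry-in; write the sum mod 2, carry 1 when the sum is 2 or 3.
carry:  01000000100
        00100001010
+       00110000010
-------------------
       001010001100
(the carry out of the leftmost column, 0, becomes the leading bit)
Decimal check:
  00100001010 = 256 + 8 + 2 = 266
  00110000010 = 256 + 128 + 2 = 386
  266 + 386 = 652, and 001010001100 = 512 + 128 + 8 + 4 = 652 ✓



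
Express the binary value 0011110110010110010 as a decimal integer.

Sum of powers of 2 for each 1-bit:
2^1 + 2^4 + 2^5 + 2^7 + 2^10 + 2^11 + 2^13 + 2^14 + 2^15 + 2^16
= 2 + 16 + 32 + 128 + 1024 + 2048 + 8192 + 16384 + 32768 + 65536
= 126130



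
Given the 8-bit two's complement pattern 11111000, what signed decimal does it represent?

Binary: 11111000
Sign bit: 1 (negative)
Invert: 00000111
Add 1:  00001000
Magnitude: 00001000 = 8
Value: -8



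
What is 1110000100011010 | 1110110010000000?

OR: 1 when either bit is 1
  1110000100011010
| 1110110010000000
------------------
  1110110110011010
Decimal: 57626 | 60544 = 60826



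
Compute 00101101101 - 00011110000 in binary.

Method 1 - Direct subtraction (column by column from the right: bit − bit − borrow-in; if negative, add 2 and borrow 1 from the next column):
borrow: 00111100000
        00101101101
-       00011110000
-------------------
        00001111101

Method 2 - Add two's complement:
Two's complement of 00011110000: invert → 11100001111, add 1 → 11100010000
  00101101101
+ 11100010000
-------------
 100001111101  (end carry out of the top bit = 1)
Discarding the end carry: 00001111101
Decimal check:
  00101101101 = 256 + 64 + 32 + 8 + 4 + 1 = 365
  00011110000 = 128 + 64 + 32 + 16 = 240
  365 - 240 = 125, and 00001111101 = 64 + 32 + 16 + 8 + 4 + 1 = 125 ✓



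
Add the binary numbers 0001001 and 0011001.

Add column by column from the right: bit + bit + carry-in; write the sum mod 2, carry 1 when the sum is 2 or 3.
carry:  0110010
        0001001
+       0011001
---------------
       00100010
(the carry out of the leftmost column, 0, becomes the leading bit)
Decimal check:
  0001001 = 8 + 1 = 9
  0011001 = 16 + 8 + 1 = 25
  9 + 25 = 34, and 00100010 = 32 + 2 = 34 ✓



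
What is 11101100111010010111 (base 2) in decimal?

Sum of powers of 2 for each 1-bit:
2^0 + 2^1 + 2^2 + 2^4 + 2^7 + 2^9 + 2^10 + 2^11 + 2^14 + 2^15 + 2^17 + 2^18 + 2^19
= 1 + 2 + 4 + 16 + 128 + 512 + 1024 + 2048 + 16384 + 32768 + 131072 + 262144 + 524288
= 970391



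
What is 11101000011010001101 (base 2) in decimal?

Sum of powers of 2 for each 1-bit:
2^0 + 2^2 + 2^3 + 2^7 + 2^9 + 2^10 + 2^15 + 2^17 + 2^18 + 2^19
= 1 + 4 + 8 + 128 + 512 + 1024 + 32768 + 131072 + 262144 + 524288
= 951949



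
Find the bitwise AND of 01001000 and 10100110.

AND: 1 only when both bits are 1
  01001000
& 10100110
----------
  00000000
Decimal: 72 & 166 = 0



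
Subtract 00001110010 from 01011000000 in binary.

Method 1 - Direct subtraction (column by column from the right: bit − bit − borrow-in; if negative, add 2 and borrow 1 from the next column):
borrow: 00011111100
        01011000000
-       00001110010
-------------------
        01001001110

Method 2 - Add two's complement:
Two's complement of 00001110010: invert → 11110001101, add 1 → 11110001110
  01011000000
+ 11110001110
-------------
 101001001110  (end carry out of the top bit = 1)
Discarding the end carry: 01001001110
Decimal check:
  01011000000 = 512 + 128 + 64 = 704
  00001110010 = 64 + 32 + 16 + 2 = 114
  704 - 114 = 590, and 01001001110 = 512 + 64 + 8 + 4 + 2 = 590 ✓



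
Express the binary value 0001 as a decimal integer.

Sum of powers of 2 for each 1-bit:
2^0
= 1
= 1



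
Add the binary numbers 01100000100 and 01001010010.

Add column by column from the right: bit + bit + carry-in; write the sum mod 2, carry 1 when the sum is 2 or 3.
carry:  10000000000
        01100000100
+       01001010010
-------------------
       010101010110
(the carry out of the leftmost column, 0, becomes the leading bit)
Decimal check:
  01100000100 = 512 + 256 + 4 = 772
  01001010010 = 512 + 64 + 16 + 2 = 594
  772 + 594 = 1366, and 010101010110 = 1024 + 256 + 64 + 16 + 4 + 2 = 1366 ✓



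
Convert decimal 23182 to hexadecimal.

Using repeated division by 16 (digits 10–15 are A–F):
23182 ÷ 16 = 1448 remainder 14 (E)
1448 ÷ 16 = 90 remainder 8
90 ÷ 16 = 5 remainder 10 (A)
5 ÷ 16 = 0 remainder 5
Reading remainders bottom to top: 5A8E



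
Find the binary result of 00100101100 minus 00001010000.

Method 1 - Direct subtraction (column by column from the right: bit − bit − borrow-in; if negative, add 2 and borrow 1 from the next column):
borrow: 00110100000
        00100101100
-       00001010000
-------------------
        00011011100

Method 2 - Add two's complement:
Two's complement of 00001010000: invert → 11110101111, add 1 → 11110110000
  00100101100
+ 11110110000
-------------
 100011011100  (end carry out of the top bit = 1)
Discarding the end carry: 00011011100
Decimal check:
  00100101100 = 256 + 32 + 8 + 4 = 300
  00001010000 = 64 + 16 = 80
  300 - 80 = 220, and 00011011100 = 128 + 64 + 16 + 8 + 4 = 220 ✓



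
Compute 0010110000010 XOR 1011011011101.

XOR: 1 when bits differ
  0010110000010
^ 1011011011101
---------------
  1001101011111
Decimal: 1410 ^ 5853 = 4959



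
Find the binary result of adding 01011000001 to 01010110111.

Add column by column from the right: bit + bit + carry-in; write the sum mod 2, carry 1 when the sum is 2 or 3.
carry:  10100001110
        01011000001
+       01010110111
-------------------
       010101111000
(the carry out of the leftmost column, 0, becomes the leading bit)
Decimal check:
  01011000001 = 512 + 128 + 64 + 1 = 705
  01010110111 = 512 + 128 + 32 + 16 + 4 + 2 + 1 = 695
  705 + 695 = 1400, and 010101111000 = 1024 + 256 + 64 + 32 + 16 + 8 = 1400 ✓



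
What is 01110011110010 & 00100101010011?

AND: 1 only when both bits are 1
  01110011110010
& 00100101010011
----------------
  00100001010010
Decimal: 7410 & 2387 = 2130



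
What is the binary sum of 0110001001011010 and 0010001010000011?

Add column by column from the right: bit + bit + carry-in; write the sum mod 2, carry 1 when the sum is 2 or 3.
carry:  1100010000000100
        0110001001011010
+       0010001010000011
------------------------
       01000010011011101
(the carry out of the leftmost column, 0, becomes the leading bit)
Decimal check:
  0110001001011010 = 16384 + 8192 + 512 + 64 + 16 + 8 + 2 = 25178
  0010001010000011 = 8192 + 512 + 128 + 2 + 1 = 8835
  25178 + 8835 = 34013, and 01000010011011101 = 32768 + 1024 + 128 + 64 + 16 + 8 + 4 + 1 = 34013 ✓



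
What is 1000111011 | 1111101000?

OR: 1 when either bit is 1
  1000111011
| 1111101000
------------
  1111111011
Decimal: 571 | 1000 = 1019



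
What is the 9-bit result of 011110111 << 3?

Original: 011110111 (decimal 247)
Shift left by 3 positions
Append 3 zeros on the right and drop the 3 high bits that overflow the 9-bit width
Result: 110111000 (decimal 440)
Equivalent: 247 << 3 = 247 × 2^3 = 1976, truncated to 9 bits = 440



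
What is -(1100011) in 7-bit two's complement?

Original (sign bit 1, negative): 1100011
Step 1 - Invert all bits: 0011100
Step 2 - Add 1: 0011101
Verification: 1100011 + 0011101 = 10000000; discarding the end carry (carry out of the top bit) leaves the 7-bit value 0000000, as required for x + (-x)



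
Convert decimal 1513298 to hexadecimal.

Using repeated division by 16 (digits 10–15 are A–F):
1513298 ÷ 16 = 94581 remainder 2
94581 ÷ 16 = 5911 remainder 5
5911 ÷ 16 = 369 remainder 7
369 ÷ 16 = 23 remainder 1
23 ÷ 16 = 1 remainder 7
1 ÷ 16 = 0 remainder 1
Reading remainders bottom to top: 171752



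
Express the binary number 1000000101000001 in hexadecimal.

Group into 4-bit nibbles from right:
  1000 = 8
  0001 = 1
  0100 = 4
  0001 = 1
Result: 8141



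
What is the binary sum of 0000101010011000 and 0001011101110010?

Add column by column from the right: bit + bit + carry-in; write the sum mod 2, carry 1 when the sum is 2 or 3.
carry:  0011111111100000
        0000101010011000
+       0001011101110010
------------------------
       00010001000001010
(the carry out of the leftmost column, 0, becomes the leading bit)
Decimal check:
  0000101010011000 = 2048 + 512 + 128 + 16 + 8 = 2712
  0001011101110010 = 4096 + 1024 + 512 + 256 + 64 + 32 + 16 + 2 = 6002
  2712 + 6002 = 8714, and 00010001000001010 = 8192 + 512 + 8 + 2 = 8714 ✓



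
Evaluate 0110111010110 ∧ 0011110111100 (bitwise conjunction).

AND: 1 only when both bits are 1
  0110111010110
& 0011110111100
---------------
  0010110010100
Decimal: 3542 & 1980 = 1428



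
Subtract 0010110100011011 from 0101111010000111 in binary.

Method 1 - Direct subtraction (column by column from the right: bit − bit − borrow-in; if negative, add 2 and borrow 1 from the next column):
borrow: 0100001011110000
        0101111010000111
-       0010110100011011
------------------------
        0011000101101100

Method 2 - Add two's complement:
Two's complement of 0010110100011011: invert → 1101001011100100, add 1 → 1101001011100101
  0101111010000111
+ 1101001011100101
------------------
 10011000101101100  (end carry out of the top bit = 1)
Discarding the end carry: 0011000101101100
Decimal check:
  0101111010000111 = 16384 + 4096 + 2048 + 1024 + 512 + 128 + 4 + 2 + 1 = 24199
  0010110100011011 = 8192 + 2048 + 1024 + 256 + 16 + 8 + 2 + 1 = 11547
  24199 - 11547 = 12652, and 0011000101101100 = 8192 + 4096 + 256 + 64 + 32 + 8 + 4 = 12652 ✓



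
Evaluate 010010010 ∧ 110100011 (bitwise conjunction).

AND: 1 only when both bits are 1
  010010010
& 110100011
-----------
  010000010
Decimal: 146 & 419 = 130



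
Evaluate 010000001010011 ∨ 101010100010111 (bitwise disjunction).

OR: 1 when either bit is 1
  010000001010011
| 101010100010111
-----------------
  111010101010111
Decimal: 8275 | 21783 = 30039



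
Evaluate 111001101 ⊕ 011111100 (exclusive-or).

XOR: 1 when bits differ
  111001101
^ 011111100
-----------
  100110001
Decimal: 461 ^ 252 = 305



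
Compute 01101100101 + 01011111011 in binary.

Add column by column from the right: bit + bit + carry-in; write the sum mod 2, carry 1 when the sum is 2 or 3.
carry:  11111111110
        01101100101
+       01011111011
-------------------
       011001100000
(the carry out of the leftmost column, 0, becomes the leading bit)
Decimal check:
  01101100101 = 512 + 256 + 64 + 32 + 4 + 1 = 869
  01011111011 = 512 + 128 + 64 + 32 + 16 + 8 + 2 + 1 = 763
  869 + 763 = 1632, and 011001100000 = 1024 + 512 + 64 + 32 = 1632 ✓



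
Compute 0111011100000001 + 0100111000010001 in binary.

Add column by column from the right: bit + bit + carry-in; write the sum mod 2, carry 1 when the sum is 2 or 3.
carry:  1111110000000010
        0111011100000001
+       0100111000010001
------------------------
       01100010100010010
(the carry out of the leftmost column, 0, becomes the leading bit)
Decimal check:
  0111011100000001 = 16384 + 8192 + 4096 + 1024 + 512 + 256 + 1 = 30465
  0100111000010001 = 16384 + 2048 + 1024 + 512 + 16 + 1 = 19985
  30465 + 19985 = 50450, and 01100010100010010 = 32768 + 16384 + 1024 + 256 + 16 + 2 = 50450 ✓



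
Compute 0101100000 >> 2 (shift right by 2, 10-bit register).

Original: 0101100000 (decimal 352)
Shift right by 2 positions
Drop the 2 low bits; fill with zeros on the left
Result: 0001011000 (decimal 88)
Equivalent: 352 >> 2 = 352 ÷ 2^2 = 88



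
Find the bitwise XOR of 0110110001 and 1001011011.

XOR: 1 when bits differ
  0110110001
^ 1001011011
------------
  1111101010
Decimal: 433 ^ 603 = 1002



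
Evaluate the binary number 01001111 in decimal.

Sum of powers of 2 for each 1-bit:
2^0 + 2^1 + 2^2 + 2^3 + 2^6
= 1 + 2 + 4 + 8 + 64
= 79



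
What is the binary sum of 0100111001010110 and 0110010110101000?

Add column by column from the right: bit + bit + carry-in; write the sum mod 2, carry 1 when the sum is 2 or 3.
carry:  1001100000000000
        0100111001010110
+       0110010110101000
------------------------
       01011001111111110
(the carry out of the leftmost column, 0, becomes the leading bit)
Decimal check:
  0100111001010110 = 16384 + 2048 + 1024 + 512 + 64 + 16 + 4 + 2 = 20054
  0110010110101000 = 16384 + 8192 + 1024 + 256 + 128 + 32 + 8 = 26024
  20054 + 26024 = 46078, and 01011001111111110 = 32768 + 8192 + 4096 + 512 + 256 + 128 + 64 + 32 + 16 + 8 + 4 + 2 = 46078 ✓

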